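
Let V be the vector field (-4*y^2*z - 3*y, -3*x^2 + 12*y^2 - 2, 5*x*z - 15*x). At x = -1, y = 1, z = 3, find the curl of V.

(∇×V)₁ = ∂V₃/∂y − ∂V₂/∂z = 0
(∇×V)₂ = ∂V₁/∂z − ∂V₃/∂x = -4*y^2 - 5*z + 15
(∇×V)₃ = ∂V₂/∂x − ∂V₁/∂y = -6*x + 8*y*z + 3
∇×V = (0, -4*y^2 - 5*z + 15, -6*x + 8*y*z + 3)
At (-1, 1, 3): (0, -4, 33).

(0, -4, 33)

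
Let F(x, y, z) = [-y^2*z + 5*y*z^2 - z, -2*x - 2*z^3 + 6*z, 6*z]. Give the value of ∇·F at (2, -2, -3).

∂F₁/∂x = 0
∂F₂/∂y = 0
∂F₃/∂z = 6
∇·F = 6
At (2, -2, -3): 6.

6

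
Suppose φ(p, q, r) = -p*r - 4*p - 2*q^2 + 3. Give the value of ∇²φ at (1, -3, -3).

∂²φ/∂p² = 0
∂²φ/∂q² = -4
∂²φ/∂r² = 0
∇²φ = -4
At (1, -3, -3): -4.

-4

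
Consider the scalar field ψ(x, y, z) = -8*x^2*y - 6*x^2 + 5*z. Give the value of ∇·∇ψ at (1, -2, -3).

20

∂²ψ/∂x² = -4*(4*y + 3)
∂²ψ/∂y² = 0
∂²ψ/∂z² = 0
∇²ψ = -16*y - 12
At (1, -2, -3): 20.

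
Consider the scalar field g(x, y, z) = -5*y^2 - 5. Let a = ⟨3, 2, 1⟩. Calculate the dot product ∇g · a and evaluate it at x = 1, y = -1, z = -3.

∂g/∂x = 0
∂g/∂y = -10*y
∂g/∂z = 0
∇g at (1, -1, -3) = (0, 10, 0)
∇g · a = (0)(3) + (10)(2) + (0)(1) = 20

20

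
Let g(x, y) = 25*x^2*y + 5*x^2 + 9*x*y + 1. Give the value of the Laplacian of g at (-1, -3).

-140

∂²g/∂x² = 10*(5*y + 1)
∂²g/∂y² = 0
∇²g = 50*y + 10
At (-1, -3): -140.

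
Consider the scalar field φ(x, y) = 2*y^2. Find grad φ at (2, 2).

∂φ/∂x = 0
∂φ/∂y = 4*y
∇φ = (0, 4*y)
At (2, 2): (0, 8).

(0, 8)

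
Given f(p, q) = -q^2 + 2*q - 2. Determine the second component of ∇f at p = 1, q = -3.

(∇f)_2 = ∂f/∂q = -2*q + 2
At (1, -3): 8.

8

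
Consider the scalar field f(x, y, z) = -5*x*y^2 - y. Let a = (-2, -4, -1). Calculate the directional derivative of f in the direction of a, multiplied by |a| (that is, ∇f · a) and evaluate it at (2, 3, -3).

∂f/∂x = -5*y^2
∂f/∂y = -10*x*y - 1
∂f/∂z = 0
∇f at (2, 3, -3) = (-45, -61, 0)
∇f · a = (-45)(-2) + (-61)(-4) + (0)(-1) = 334

334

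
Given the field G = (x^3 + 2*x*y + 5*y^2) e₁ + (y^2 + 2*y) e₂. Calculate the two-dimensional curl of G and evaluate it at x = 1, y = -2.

∂G₂/∂x = 0
∂G₁/∂y = 2*x + 10*y
Scalar curl = -2*x - 10*y
At (1, -2): 18.

18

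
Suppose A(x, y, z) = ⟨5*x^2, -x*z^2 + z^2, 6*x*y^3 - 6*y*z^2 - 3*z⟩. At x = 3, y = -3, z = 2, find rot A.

(∇×A)₁ = ∂A₃/∂y − ∂A₂/∂z = 18*x*y^2 + 2*x*z - 6*z^2 - 2*z
(∇×A)₂ = ∂A₁/∂z − ∂A₃/∂x = -6*y^3
(∇×A)₃ = ∂A₂/∂x − ∂A₁/∂y = -z^2
∇×A = (18*x*y^2 + 2*x*z - 6*z^2 - 2*z, -6*y^3, -z^2)
At (3, -3, 2): (470, 162, -4).

(470, 162, -4)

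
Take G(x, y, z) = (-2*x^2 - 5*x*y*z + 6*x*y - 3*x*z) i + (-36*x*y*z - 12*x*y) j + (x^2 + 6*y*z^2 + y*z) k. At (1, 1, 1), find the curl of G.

(∇×G)₁ = ∂G₃/∂y − ∂G₂/∂z = 36*x*y + 6*z^2 + z
(∇×G)₂ = ∂G₁/∂z − ∂G₃/∂x = -5*x*y - 5*x
(∇×G)₃ = ∂G₂/∂x − ∂G₁/∂y = 5*x*z - 6*x - 36*y*z - 12*y
∇×G = (36*x*y + 6*z^2 + z, -5*x*y - 5*x, 5*x*z - 6*x - 36*y*z - 12*y)
At (1, 1, 1): (43, -10, -49).

(43, -10, -49)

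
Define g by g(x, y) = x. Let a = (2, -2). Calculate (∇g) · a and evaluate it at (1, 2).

∂g/∂x = 1
∂g/∂y = 0
∇g at (1, 2) = (1, 0)
∇g · a = (1)(2) + (0)(-2) = 2

2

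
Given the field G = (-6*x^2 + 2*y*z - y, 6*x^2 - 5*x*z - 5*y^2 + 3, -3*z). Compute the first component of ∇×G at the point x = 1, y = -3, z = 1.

(∇×G)_1 = ∂G₃/∂y − ∂G₂/∂z
= 0 − (-5*x)
= 5*x
At (1, -3, 1): 5.

5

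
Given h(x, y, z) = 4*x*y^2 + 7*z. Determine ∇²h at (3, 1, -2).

∂²h/∂x² = 0
∂²h/∂y² = 8*x
∂²h/∂z² = 0
∇²h = 8*x
At (3, 1, -2): 24.

24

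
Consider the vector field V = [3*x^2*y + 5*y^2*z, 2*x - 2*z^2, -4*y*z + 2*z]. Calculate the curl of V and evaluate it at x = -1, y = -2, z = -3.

(∇×V)₁ = ∂V₃/∂y − ∂V₂/∂z = 0
(∇×V)₂ = ∂V₁/∂z − ∂V₃/∂x = 5*y^2
(∇×V)₃ = ∂V₂/∂x − ∂V₁/∂y = -3*x^2 - 10*y*z + 2
∇×V = (0, 5*y^2, -3*x^2 - 10*y*z + 2)
At (-1, -2, -3): (0, 20, -61).

(0, 20, -61)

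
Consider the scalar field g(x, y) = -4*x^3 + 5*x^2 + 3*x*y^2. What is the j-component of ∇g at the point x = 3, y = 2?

(∇g)_2 = ∂g/∂y = 6*x*y
At (3, 2): 36.

36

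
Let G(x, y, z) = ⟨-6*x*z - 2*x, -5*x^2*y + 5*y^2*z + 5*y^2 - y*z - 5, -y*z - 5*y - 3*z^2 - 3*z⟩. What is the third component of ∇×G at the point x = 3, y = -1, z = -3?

(∇×G)_3 = ∂G₂/∂x − ∂G₁/∂y
= -10*x*y − (0)
= -10*x*y
At (3, -1, -3): 30.

30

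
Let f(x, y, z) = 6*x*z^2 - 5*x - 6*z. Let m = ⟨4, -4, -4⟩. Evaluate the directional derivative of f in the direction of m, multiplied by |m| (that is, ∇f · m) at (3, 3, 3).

∂f/∂x = 6*z^2 - 5
∂f/∂y = 0
∂f/∂z = 12*x*z - 6
∇f at (3, 3, 3) = (49, 0, 102)
∇f · m = (49)(4) + (0)(-4) + (102)(-4) = -212

-212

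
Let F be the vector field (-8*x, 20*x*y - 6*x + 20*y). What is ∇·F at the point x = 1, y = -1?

32

∂F₁/∂x = -8
∂F₂/∂y = 20*x + 20
∇·F = 20*x + 12
At (1, -1): 32.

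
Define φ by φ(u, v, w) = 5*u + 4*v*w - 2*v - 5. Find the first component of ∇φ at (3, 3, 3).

5

(∇φ)_1 = ∂φ/∂u = 5
At (3, 3, 3): 5.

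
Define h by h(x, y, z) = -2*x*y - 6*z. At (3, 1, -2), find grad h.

∂h/∂x = -2*y
∂h/∂y = -2*x
∂h/∂z = -6
∇h = (-2*y, -2*x, -6)
At (3, 1, -2): (-2, -6, -6).

(-2, -6, -6)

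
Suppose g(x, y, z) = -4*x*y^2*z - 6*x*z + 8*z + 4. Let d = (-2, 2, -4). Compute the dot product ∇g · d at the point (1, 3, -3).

∂g/∂x = -4*y^2*z - 6*z
∂g/∂y = -8*x*y*z
∂g/∂z = -4*x*y^2 - 6*x + 8
∇g at (1, 3, -3) = (126, 72, -34)
∇g · d = (126)(-2) + (72)(2) + (-34)(-4) = 28

28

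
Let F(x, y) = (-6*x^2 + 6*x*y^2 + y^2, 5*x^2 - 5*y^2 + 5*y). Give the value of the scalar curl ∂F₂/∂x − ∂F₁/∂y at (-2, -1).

∂F₂/∂x = 10*x
∂F₁/∂y = 12*x*y + 2*y
Scalar curl = -12*x*y + 10*x - 2*y
At (-2, -1): -42.

-42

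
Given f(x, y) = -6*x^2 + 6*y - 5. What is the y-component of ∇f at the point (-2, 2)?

(∇f)_2 = ∂f/∂y = 6
At (-2, 2): 6.

6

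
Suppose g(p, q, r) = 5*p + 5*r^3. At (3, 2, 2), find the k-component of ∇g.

(∇g)_3 = ∂g/∂r = 15*r^2
At (3, 2, 2): 60.

60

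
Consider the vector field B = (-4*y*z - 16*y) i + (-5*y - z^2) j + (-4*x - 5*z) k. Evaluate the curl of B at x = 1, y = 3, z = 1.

(2, -8, 20)

(∇×B)₁ = ∂B₃/∂y − ∂B₂/∂z = 2*z
(∇×B)₂ = ∂B₁/∂z − ∂B₃/∂x = -4*y + 4
(∇×B)₃ = ∂B₂/∂x − ∂B₁/∂y = 4*z + 16
∇×B = (2*z, -4*y + 4, 4*z + 16)
At (1, 3, 1): (2, -8, 20).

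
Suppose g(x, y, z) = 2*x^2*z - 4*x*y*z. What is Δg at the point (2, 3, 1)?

4

∂²g/∂x² = 4*z
∂²g/∂y² = 0
∂²g/∂z² = 0
∇²g = 4*z
At (2, 3, 1): 4.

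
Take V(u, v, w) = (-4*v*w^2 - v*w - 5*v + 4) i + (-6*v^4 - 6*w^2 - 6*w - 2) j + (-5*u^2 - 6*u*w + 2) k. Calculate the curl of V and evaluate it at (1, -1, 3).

(∇×V)₁ = ∂V₃/∂v − ∂V₂/∂w = 12*w + 6
(∇×V)₂ = ∂V₁/∂w − ∂V₃/∂u = 10*u - 8*v*w - v + 6*w
(∇×V)₃ = ∂V₂/∂u − ∂V₁/∂v = 4*w^2 + w + 5
∇×V = (12*w + 6, 10*u - 8*v*w - v + 6*w, 4*w^2 + w + 5)
At (1, -1, 3): (42, 53, 44).

(42, 53, 44)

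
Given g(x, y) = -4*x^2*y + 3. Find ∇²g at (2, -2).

∂²g/∂x² = -8*y
∂²g/∂y² = 0
∇²g = -8*y
At (2, -2): 16.

16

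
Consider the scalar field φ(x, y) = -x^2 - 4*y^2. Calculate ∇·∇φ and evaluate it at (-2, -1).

-10

∂²φ/∂x² = -2
∂²φ/∂y² = -8
∇²φ = -10
At (-2, -1): -10.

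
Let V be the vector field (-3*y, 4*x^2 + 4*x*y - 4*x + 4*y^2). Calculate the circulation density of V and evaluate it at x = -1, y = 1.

-5

∂V₂/∂x = 8*x + 4*y - 4
∂V₁/∂y = -3
Scalar curl = 8*x + 4*y - 1
At (-1, 1): -5.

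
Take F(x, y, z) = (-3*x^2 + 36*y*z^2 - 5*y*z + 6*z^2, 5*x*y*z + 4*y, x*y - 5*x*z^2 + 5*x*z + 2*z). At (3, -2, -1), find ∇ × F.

(∇×F)₁ = ∂F₃/∂y − ∂F₂/∂z = -5*x*y + x
(∇×F)₂ = ∂F₁/∂z − ∂F₃/∂x = 72*y*z - 6*y + 5*z^2 + 7*z
(∇×F)₃ = ∂F₂/∂x − ∂F₁/∂y = 5*y*z - 36*z^2 + 5*z
∇×F = (-5*x*y + x, 72*y*z - 6*y + 5*z^2 + 7*z, 5*y*z - 36*z^2 + 5*z)
At (3, -2, -1): (33, 154, -31).

(33, 154, -31)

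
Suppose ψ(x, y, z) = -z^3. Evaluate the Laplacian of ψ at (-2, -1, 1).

∂²ψ/∂x² = 0
∂²ψ/∂y² = 0
∂²ψ/∂z² = -6*z
∇²ψ = -6*z
At (-2, -1, 1): -6.

-6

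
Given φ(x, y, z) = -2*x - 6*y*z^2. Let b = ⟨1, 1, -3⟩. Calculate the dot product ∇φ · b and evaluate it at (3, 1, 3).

∂φ/∂x = -2
∂φ/∂y = -6*z^2
∂φ/∂z = -12*y*z
∇φ at (3, 1, 3) = (-2, -54, -36)
∇φ · b = (-2)(1) + (-54)(1) + (-36)(-3) = 52

52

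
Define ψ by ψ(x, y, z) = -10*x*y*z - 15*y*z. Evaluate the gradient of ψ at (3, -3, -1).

∂ψ/∂x = -10*y*z
∂ψ/∂y = -10*x*z - 15*z
∂ψ/∂z = -10*x*y - 15*y
∇ψ = (-10*y*z, -10*x*z - 15*z, -10*x*y - 15*y)
At (3, -3, -1): (-30, 45, 135).

(-30, 45, 135)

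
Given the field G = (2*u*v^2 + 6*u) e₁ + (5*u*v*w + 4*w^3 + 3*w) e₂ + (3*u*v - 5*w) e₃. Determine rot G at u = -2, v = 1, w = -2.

(-47, -3, -2)

(∇×G)₁ = ∂G₃/∂v − ∂G₂/∂w = -5*u*v + 3*u - 12*w^2 - 3
(∇×G)₂ = ∂G₁/∂w − ∂G₃/∂u = -3*v
(∇×G)₃ = ∂G₂/∂u − ∂G₁/∂v = -4*u*v + 5*v*w
∇×G = (-5*u*v + 3*u - 12*w^2 - 3, -3*v, -4*u*v + 5*v*w)
At (-2, 1, -2): (-47, -3, -2).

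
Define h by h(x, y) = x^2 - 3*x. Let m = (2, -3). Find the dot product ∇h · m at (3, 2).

∂h/∂x = 2*x - 3
∂h/∂y = 0
∇h at (3, 2) = (3, 0)
∇h · m = (3)(2) + (0)(-3) = 6

6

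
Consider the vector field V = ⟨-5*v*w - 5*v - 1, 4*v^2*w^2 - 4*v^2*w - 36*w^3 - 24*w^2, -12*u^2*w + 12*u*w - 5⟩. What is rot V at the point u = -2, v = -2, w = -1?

(∇×V)₁ = ∂V₃/∂v − ∂V₂/∂w = -8*v^2*w + 4*v^2 + 108*w^2 + 48*w
(∇×V)₂ = ∂V₁/∂w − ∂V₃/∂u = 24*u*w - 5*v - 12*w
(∇×V)₃ = ∂V₂/∂u − ∂V₁/∂v = 5*w + 5
∇×V = (-8*v^2*w + 4*v^2 + 108*w^2 + 48*w, 24*u*w - 5*v - 12*w, 5*w + 5)
At (-2, -2, -1): (108, 70, 0).

(108, 70, 0)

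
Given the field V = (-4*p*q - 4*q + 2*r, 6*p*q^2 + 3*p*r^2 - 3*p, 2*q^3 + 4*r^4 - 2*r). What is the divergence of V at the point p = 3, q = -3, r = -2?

∂V₁/∂p = -4*q
∂V₂/∂q = 12*p*q
∂V₃/∂r = 16*r^3 - 2
∇·V = 12*p*q - 4*q + 16*r^3 - 2
At (3, -3, -2): -226.

-226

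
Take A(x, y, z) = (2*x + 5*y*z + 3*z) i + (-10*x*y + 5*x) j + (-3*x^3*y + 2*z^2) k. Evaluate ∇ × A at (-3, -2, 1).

(81, -169, 20)

(∇×A)₁ = ∂A₃/∂y − ∂A₂/∂z = -3*x^3
(∇×A)₂ = ∂A₁/∂z − ∂A₃/∂x = 9*x^2*y + 5*y + 3
(∇×A)₃ = ∂A₂/∂x − ∂A₁/∂y = -10*y - 5*z + 5
∇×A = (-3*x^3, 9*x^2*y + 5*y + 3, -10*y - 5*z + 5)
At (-3, -2, 1): (81, -169, 20).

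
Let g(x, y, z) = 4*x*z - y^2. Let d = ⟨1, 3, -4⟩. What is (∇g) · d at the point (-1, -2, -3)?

16

∂g/∂x = 4*z
∂g/∂y = -2*y
∂g/∂z = 4*x
∇g at (-1, -2, -3) = (-12, 4, -4)
∇g · d = (-12)(1) + (4)(3) + (-4)(-4) = 16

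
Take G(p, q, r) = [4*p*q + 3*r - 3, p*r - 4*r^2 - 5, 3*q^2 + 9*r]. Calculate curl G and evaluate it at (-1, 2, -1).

(5, 3, 3)

(∇×G)₁ = ∂G₃/∂q − ∂G₂/∂r = -p + 6*q + 8*r
(∇×G)₂ = ∂G₁/∂r − ∂G₃/∂p = 3
(∇×G)₃ = ∂G₂/∂p − ∂G₁/∂q = -4*p + r
∇×G = (-p + 6*q + 8*r, 3, -4*p + r)
At (-1, 2, -1): (5, 3, 3).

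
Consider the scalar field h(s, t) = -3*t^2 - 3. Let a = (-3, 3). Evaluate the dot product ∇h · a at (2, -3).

∂h/∂s = 0
∂h/∂t = -6*t
∇h at (2, -3) = (0, 18)
∇h · a = (0)(-3) + (18)(3) = 54

54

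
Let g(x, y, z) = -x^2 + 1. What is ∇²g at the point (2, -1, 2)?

∂²g/∂x² = -2
∂²g/∂y² = 0
∂²g/∂z² = 0
∇²g = -2
At (2, -1, 2): -2.

-2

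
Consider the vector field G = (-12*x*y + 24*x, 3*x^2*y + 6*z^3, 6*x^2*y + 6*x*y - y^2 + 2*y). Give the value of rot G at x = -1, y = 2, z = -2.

(∇×G)₁ = ∂G₃/∂y − ∂G₂/∂z = 6*x^2 + 6*x - 2*y - 18*z^2 + 2
(∇×G)₂ = ∂G₁/∂z − ∂G₃/∂x = -12*x*y - 6*y
(∇×G)₃ = ∂G₂/∂x − ∂G₁/∂y = 6*x*y + 12*x
∇×G = (6*x^2 + 6*x - 2*y - 18*z^2 + 2, -12*x*y - 6*y, 6*x*y + 12*x)
At (-1, 2, -2): (-74, 12, -24).

(-74, 12, -24)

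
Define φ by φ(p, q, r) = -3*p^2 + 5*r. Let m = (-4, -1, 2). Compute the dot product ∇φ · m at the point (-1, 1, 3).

-14

∂φ/∂p = -6*p
∂φ/∂q = 0
∂φ/∂r = 5
∇φ at (-1, 1, 3) = (6, 0, 5)
∇φ · m = (6)(-4) + (0)(-1) + (5)(2) = -14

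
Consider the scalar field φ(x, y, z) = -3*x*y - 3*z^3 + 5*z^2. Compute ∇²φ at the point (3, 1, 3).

∂²φ/∂x² = 0
∂²φ/∂y² = 0
∂²φ/∂z² = 2*(-9*z + 5)
∇²φ = -18*z + 10
At (3, 1, 3): -44.

-44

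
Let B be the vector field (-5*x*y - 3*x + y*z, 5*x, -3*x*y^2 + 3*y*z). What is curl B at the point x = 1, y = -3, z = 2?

(24, 24, 8)

(∇×B)₁ = ∂B₃/∂y − ∂B₂/∂z = -6*x*y + 3*z
(∇×B)₂ = ∂B₁/∂z − ∂B₃/∂x = 3*y^2 + y
(∇×B)₃ = ∂B₂/∂x − ∂B₁/∂y = 5*x - z + 5
∇×B = (-6*x*y + 3*z, 3*y^2 + y, 5*x - z + 5)
At (1, -3, 2): (24, 24, 8).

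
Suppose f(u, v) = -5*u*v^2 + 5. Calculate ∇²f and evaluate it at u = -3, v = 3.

30

∂²f/∂u² = 0
∂²f/∂v² = -10*u
∇²f = -10*u
At (-3, 3): 30.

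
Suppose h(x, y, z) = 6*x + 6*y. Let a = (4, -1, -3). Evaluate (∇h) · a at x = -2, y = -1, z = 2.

∂h/∂x = 6
∂h/∂y = 6
∂h/∂z = 0
∇h at (-2, -1, 2) = (6, 6, 0)
∇h · a = (6)(4) + (6)(-1) + (0)(-3) = 18

18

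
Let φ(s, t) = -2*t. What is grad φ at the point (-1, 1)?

(0, -2)

∂φ/∂s = 0
∂φ/∂t = -2
∇φ = (0, -2)
At (-1, 1): (0, -2).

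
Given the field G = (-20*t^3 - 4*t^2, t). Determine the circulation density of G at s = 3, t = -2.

224

∂G₂/∂s = 0
∂G₁/∂t = -60*t^2 - 8*t
Scalar curl = 60*t^2 + 8*t
At (3, -2): 224.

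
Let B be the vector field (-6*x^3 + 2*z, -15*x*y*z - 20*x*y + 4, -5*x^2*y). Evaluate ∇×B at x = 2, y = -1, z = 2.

(∇×B)₁ = ∂B₃/∂y − ∂B₂/∂z = -5*x^2 + 15*x*y
(∇×B)₂ = ∂B₁/∂z − ∂B₃/∂x = 10*x*y + 2
(∇×B)₃ = ∂B₂/∂x − ∂B₁/∂y = -15*y*z - 20*y
∇×B = (-5*x^2 + 15*x*y, 10*x*y + 2, -15*y*z - 20*y)
At (2, -1, 2): (-50, -18, 50).

(-50, -18, 50)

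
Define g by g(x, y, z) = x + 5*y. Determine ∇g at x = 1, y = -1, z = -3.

∂g/∂x = 1
∂g/∂y = 5
∂g/∂z = 0
∇g = (1, 5, 0)
At (1, -1, -3): (1, 5, 0).

(1, 5, 0)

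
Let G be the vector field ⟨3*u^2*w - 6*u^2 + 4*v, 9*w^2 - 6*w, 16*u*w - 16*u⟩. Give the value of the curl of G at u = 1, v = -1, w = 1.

(∇×G)₁ = ∂G₃/∂v − ∂G₂/∂w = -18*w + 6
(∇×G)₂ = ∂G₁/∂w − ∂G₃/∂u = 3*u^2 - 16*w + 16
(∇×G)₃ = ∂G₂/∂u − ∂G₁/∂v = -4
∇×G = (-18*w + 6, 3*u^2 - 16*w + 16, -4)
At (1, -1, 1): (-12, 3, -4).

(-12, 3, -4)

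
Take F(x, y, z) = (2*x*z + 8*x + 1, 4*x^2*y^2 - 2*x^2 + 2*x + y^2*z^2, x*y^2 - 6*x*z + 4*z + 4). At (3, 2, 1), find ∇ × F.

(∇×F)₁ = ∂F₃/∂y − ∂F₂/∂z = 2*x*y - 2*y^2*z
(∇×F)₂ = ∂F₁/∂z − ∂F₃/∂x = 2*x - y^2 + 6*z
(∇×F)₃ = ∂F₂/∂x − ∂F₁/∂y = 8*x*y^2 - 4*x + 2
∇×F = (2*x*y - 2*y^2*z, 2*x - y^2 + 6*z, 8*x*y^2 - 4*x + 2)
At (3, 2, 1): (4, 8, 86).

(4, 8, 86)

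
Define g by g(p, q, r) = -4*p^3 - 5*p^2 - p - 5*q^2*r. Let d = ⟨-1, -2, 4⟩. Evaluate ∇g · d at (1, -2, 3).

-177

∂g/∂p = -12*p^2 - 10*p - 1
∂g/∂q = -10*q*r
∂g/∂r = -5*q^2
∇g at (1, -2, 3) = (-23, 60, -20)
∇g · d = (-23)(-1) + (60)(-2) + (-20)(4) = -177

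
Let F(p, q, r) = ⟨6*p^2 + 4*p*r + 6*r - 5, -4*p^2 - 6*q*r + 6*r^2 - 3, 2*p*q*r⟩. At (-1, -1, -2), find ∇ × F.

(22, -2, 8)

(∇×F)₁ = ∂F₃/∂q − ∂F₂/∂r = 2*p*r + 6*q - 12*r
(∇×F)₂ = ∂F₁/∂r − ∂F₃/∂p = 4*p - 2*q*r + 6
(∇×F)₃ = ∂F₂/∂p − ∂F₁/∂q = -8*p
∇×F = (2*p*r + 6*q - 12*r, 4*p - 2*q*r + 6, -8*p)
At (-1, -1, -2): (22, -2, 8).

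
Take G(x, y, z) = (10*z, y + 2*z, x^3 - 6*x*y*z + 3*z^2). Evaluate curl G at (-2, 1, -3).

(∇×G)₁ = ∂G₃/∂y − ∂G₂/∂z = -6*x*z - 2
(∇×G)₂ = ∂G₁/∂z − ∂G₃/∂x = -3*x^2 + 6*y*z + 10
(∇×G)₃ = ∂G₂/∂x − ∂G₁/∂y = 0
∇×G = (-6*x*z - 2, -3*x^2 + 6*y*z + 10, 0)
At (-2, 1, -3): (-38, -20, 0).

(-38, -20, 0)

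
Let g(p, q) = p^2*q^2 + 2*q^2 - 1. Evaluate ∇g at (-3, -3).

∂g/∂p = 2*p*q^2
∂g/∂q = 2*p^2*q + 4*q
∇g = (2*p*q^2, 2*p^2*q + 4*q)
At (-3, -3): (-54, -66).

(-54, -66)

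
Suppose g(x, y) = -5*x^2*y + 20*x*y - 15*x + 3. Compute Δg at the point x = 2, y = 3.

∂²g/∂x² = -10*y
∂²g/∂y² = 0
∇²g = -10*y
At (2, 3): -30.

-30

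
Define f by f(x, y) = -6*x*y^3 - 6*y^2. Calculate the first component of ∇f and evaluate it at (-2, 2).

-48

(∇f)_1 = ∂f/∂x = -6*y^3
At (-2, 2): -48.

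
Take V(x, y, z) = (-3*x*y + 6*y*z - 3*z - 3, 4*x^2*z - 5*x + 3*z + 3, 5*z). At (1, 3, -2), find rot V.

(∇×V)₁ = ∂V₃/∂y − ∂V₂/∂z = -4*x^2 - 3
(∇×V)₂ = ∂V₁/∂z − ∂V₃/∂x = 6*y - 3
(∇×V)₃ = ∂V₂/∂x − ∂V₁/∂y = 8*x*z + 3*x - 6*z - 5
∇×V = (-4*x^2 - 3, 6*y - 3, 8*x*z + 3*x - 6*z - 5)
At (1, 3, -2): (-7, 15, -6).

(-7, 15, -6)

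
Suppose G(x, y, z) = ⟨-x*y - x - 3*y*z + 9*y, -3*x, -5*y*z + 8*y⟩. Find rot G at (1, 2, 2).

(∇×G)₁ = ∂G₃/∂y − ∂G₂/∂z = -5*z + 8
(∇×G)₂ = ∂G₁/∂z − ∂G₃/∂x = -3*y
(∇×G)₃ = ∂G₂/∂x − ∂G₁/∂y = x + 3*z - 12
∇×G = (-5*z + 8, -3*y, x + 3*z - 12)
At (1, 2, 2): (-2, -6, -5).

(-2, -6, -5)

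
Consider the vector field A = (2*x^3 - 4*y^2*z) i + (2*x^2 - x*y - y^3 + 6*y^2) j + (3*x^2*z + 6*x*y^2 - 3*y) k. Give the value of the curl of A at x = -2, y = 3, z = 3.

(-75, -54, 61)

(∇×A)₁ = ∂A₃/∂y − ∂A₂/∂z = 12*x*y - 3
(∇×A)₂ = ∂A₁/∂z − ∂A₃/∂x = -6*x*z - 10*y^2
(∇×A)₃ = ∂A₂/∂x − ∂A₁/∂y = 4*x + 8*y*z - y
∇×A = (12*x*y - 3, -6*x*z - 10*y^2, 4*x + 8*y*z - y)
At (-2, 3, 3): (-75, -54, 61).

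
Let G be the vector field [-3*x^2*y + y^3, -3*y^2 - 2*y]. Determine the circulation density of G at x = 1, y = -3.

∂G₂/∂x = 0
∂G₁/∂y = -3*x^2 + 3*y^2
Scalar curl = 3*x^2 - 3*y^2
At (1, -3): -24.

-24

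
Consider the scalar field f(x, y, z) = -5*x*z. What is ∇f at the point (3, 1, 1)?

∂f/∂x = -5*z
∂f/∂y = 0
∂f/∂z = -5*x
∇f = (-5*z, 0, -5*x)
At (3, 1, 1): (-5, 0, -15).

(-5, 0, -15)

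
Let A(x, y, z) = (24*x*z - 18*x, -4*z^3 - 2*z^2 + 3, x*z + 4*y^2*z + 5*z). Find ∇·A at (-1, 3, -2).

-26

∂A₁/∂x = 24*z - 18
∂A₂/∂y = 0
∂A₃/∂z = x + 4*y^2 + 5
∇·A = x + 4*y^2 + 24*z - 13
At (-1, 3, -2): -26.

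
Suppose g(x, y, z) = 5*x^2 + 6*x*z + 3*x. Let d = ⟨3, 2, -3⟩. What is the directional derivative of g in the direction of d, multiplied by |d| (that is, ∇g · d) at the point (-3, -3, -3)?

∂g/∂x = 10*x + 6*z + 3
∂g/∂y = 0
∂g/∂z = 6*x
∇g at (-3, -3, -3) = (-45, 0, -18)
∇g · d = (-45)(3) + (0)(2) + (-18)(-3) = -81

-81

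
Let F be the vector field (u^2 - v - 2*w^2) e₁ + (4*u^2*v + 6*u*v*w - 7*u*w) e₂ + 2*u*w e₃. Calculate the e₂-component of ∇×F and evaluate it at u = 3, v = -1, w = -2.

(∇×F)_2 = ∂F₁/∂w − ∂F₃/∂u
= -4*w − (2*w)
= -6*w
At (3, -1, -2): 12.

12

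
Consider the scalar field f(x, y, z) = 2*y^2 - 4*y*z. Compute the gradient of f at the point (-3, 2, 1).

∂f/∂x = 0
∂f/∂y = 4*y - 4*z
∂f/∂z = -4*y
∇f = (0, 4*y - 4*z, -4*y)
At (-3, 2, 1): (0, 4, -8).

(0, 4, -8)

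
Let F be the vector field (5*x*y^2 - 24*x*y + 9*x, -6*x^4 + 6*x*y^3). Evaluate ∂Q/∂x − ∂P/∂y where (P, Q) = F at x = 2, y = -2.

-152

∂F₂/∂x = -24*x^3 + 6*y^3
∂F₁/∂y = 10*x*y - 24*x
Scalar curl = -24*x^3 - 10*x*y + 24*x + 6*y^3
At (2, -2): -152.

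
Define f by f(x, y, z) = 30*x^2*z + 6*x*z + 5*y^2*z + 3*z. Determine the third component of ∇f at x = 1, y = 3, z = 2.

(∇f)_3 = ∂f/∂z = 30*x^2 + 6*x + 5*y^2 + 3
At (1, 3, 2): 84.

84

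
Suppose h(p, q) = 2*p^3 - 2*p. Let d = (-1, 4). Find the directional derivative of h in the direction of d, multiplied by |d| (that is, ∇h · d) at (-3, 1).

-52

∂h/∂p = 6*p^2 - 2
∂h/∂q = 0
∇h at (-3, 1) = (52, 0)
∇h · d = (52)(-1) + (0)(4) = -52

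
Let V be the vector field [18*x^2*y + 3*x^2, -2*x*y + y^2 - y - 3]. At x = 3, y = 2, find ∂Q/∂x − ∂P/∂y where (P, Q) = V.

∂V₂/∂x = -2*y
∂V₁/∂y = 18*x^2
Scalar curl = -18*x^2 - 2*y
At (3, 2): -166.

-166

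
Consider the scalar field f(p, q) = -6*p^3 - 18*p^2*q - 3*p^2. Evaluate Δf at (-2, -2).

138

∂²f/∂p² = -6*(6*p + 6*q + 1)
∂²f/∂q² = 0
∇²f = -36*p - 36*q - 6
At (-2, -2): 138.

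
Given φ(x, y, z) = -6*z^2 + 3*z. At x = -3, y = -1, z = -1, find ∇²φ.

∂²φ/∂x² = 0
∂²φ/∂y² = 0
∂²φ/∂z² = -12
∇²φ = -12
At (-3, -1, -1): -12.

-12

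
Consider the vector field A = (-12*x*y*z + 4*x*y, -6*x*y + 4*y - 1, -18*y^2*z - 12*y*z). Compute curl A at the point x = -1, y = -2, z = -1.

(-60, -24, 28)

(∇×A)₁ = ∂A₃/∂y − ∂A₂/∂z = -36*y*z - 12*z
(∇×A)₂ = ∂A₁/∂z − ∂A₃/∂x = -12*x*y
(∇×A)₃ = ∂A₂/∂x − ∂A₁/∂y = 12*x*z - 4*x - 6*y
∇×A = (-36*y*z - 12*z, -12*x*y, 12*x*z - 4*x - 6*y)
At (-1, -2, -1): (-60, -24, 28).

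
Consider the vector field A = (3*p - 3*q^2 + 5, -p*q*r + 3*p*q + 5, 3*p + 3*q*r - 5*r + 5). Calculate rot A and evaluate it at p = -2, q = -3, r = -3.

(∇×A)₁ = ∂A₃/∂q − ∂A₂/∂r = p*q + 3*r
(∇×A)₂ = ∂A₁/∂r − ∂A₃/∂p = -3
(∇×A)₃ = ∂A₂/∂p − ∂A₁/∂q = -q*r + 9*q
∇×A = (p*q + 3*r, -3, -q*r + 9*q)
At (-2, -3, -3): (-3, -3, -36).

(-3, -3, -36)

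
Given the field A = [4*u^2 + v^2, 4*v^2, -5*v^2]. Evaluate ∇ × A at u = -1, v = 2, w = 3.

(∇×A)₁ = ∂A₃/∂v − ∂A₂/∂w = -10*v
(∇×A)₂ = ∂A₁/∂w − ∂A₃/∂u = 0
(∇×A)₃ = ∂A₂/∂u − ∂A₁/∂v = -2*v
∇×A = (-10*v, 0, -2*v)
At (-1, 2, 3): (-20, 0, -4).

(-20, 0, -4)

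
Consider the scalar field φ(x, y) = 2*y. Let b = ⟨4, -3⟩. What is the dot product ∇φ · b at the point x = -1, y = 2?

∂φ/∂x = 0
∂φ/∂y = 2
∇φ at (-1, 2) = (0, 2)
∇φ · b = (0)(4) + (2)(-3) = -6

-6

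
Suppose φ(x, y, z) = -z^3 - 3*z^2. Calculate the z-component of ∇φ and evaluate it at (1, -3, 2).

(∇φ)_3 = ∂φ/∂z = -3*z^2 - 6*z
At (1, -3, 2): -24.

-24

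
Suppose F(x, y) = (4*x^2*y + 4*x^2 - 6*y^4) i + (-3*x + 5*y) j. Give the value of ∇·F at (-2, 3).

-59

∂F₁/∂x = 8*x*y + 8*x
∂F₂/∂y = 5
∇·F = 8*x*y + 8*x + 5
At (-2, 3): -59.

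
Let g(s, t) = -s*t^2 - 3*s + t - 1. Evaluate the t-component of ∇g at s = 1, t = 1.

(∇g)_2 = ∂g/∂t = -2*s*t + 1
At (1, 1): -1.

-1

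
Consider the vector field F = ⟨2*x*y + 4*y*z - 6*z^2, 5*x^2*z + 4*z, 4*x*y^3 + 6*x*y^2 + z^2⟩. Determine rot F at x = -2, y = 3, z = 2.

(∇×F)₁ = ∂F₃/∂y − ∂F₂/∂z = -5*x^2 + 12*x*y^2 + 12*x*y - 4
(∇×F)₂ = ∂F₁/∂z − ∂F₃/∂x = -4*y^3 - 6*y^2 + 4*y - 12*z
(∇×F)₃ = ∂F₂/∂x − ∂F₁/∂y = 10*x*z - 2*x - 4*z
∇×F = (-5*x^2 + 12*x*y^2 + 12*x*y - 4, -4*y^3 - 6*y^2 + 4*y - 12*z, 10*x*z - 2*x - 4*z)
At (-2, 3, 2): (-312, -174, -44).

(-312, -174, -44)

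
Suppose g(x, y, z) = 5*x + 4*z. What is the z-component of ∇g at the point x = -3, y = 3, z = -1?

(∇g)_3 = ∂g/∂z = 4
At (-3, 3, -1): 4.

4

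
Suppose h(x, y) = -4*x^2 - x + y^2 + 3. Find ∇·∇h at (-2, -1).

-6

∂²h/∂x² = -8
∂²h/∂y² = 2
∇²h = -6
At (-2, -1): -6.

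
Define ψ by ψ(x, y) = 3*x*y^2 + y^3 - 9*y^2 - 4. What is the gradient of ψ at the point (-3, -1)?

∂ψ/∂x = 3*y^2
∂ψ/∂y = 6*x*y + 3*y^2 - 18*y
∇ψ = (3*y^2, 6*x*y + 3*y^2 - 18*y)
At (-3, -1): (3, 39).

(3, 39)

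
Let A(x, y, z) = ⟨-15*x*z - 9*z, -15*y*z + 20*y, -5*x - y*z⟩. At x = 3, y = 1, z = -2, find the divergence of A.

∂A₁/∂x = -15*z
∂A₂/∂y = -15*z + 20
∂A₃/∂z = -y
∇·A = -y - 30*z + 20
At (3, 1, -2): 79.

79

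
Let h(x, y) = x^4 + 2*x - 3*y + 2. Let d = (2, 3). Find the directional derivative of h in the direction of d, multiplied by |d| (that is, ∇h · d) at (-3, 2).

-221

∂h/∂x = 4*x^3 + 2
∂h/∂y = -3
∇h at (-3, 2) = (-106, -3)
∇h · d = (-106)(2) + (-3)(3) = -221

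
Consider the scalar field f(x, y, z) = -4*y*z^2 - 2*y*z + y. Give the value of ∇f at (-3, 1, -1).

∂f/∂x = 0
∂f/∂y = -4*z^2 - 2*z + 1
∂f/∂z = -8*y*z - 2*y
∇f = (0, -4*z^2 - 2*z + 1, -8*y*z - 2*y)
At (-3, 1, -1): (0, -1, 6).

(0, -1, 6)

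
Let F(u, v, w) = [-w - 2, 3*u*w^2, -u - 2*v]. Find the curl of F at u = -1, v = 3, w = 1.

(4, 0, 3)

(∇×F)₁ = ∂F₃/∂v − ∂F₂/∂w = -6*u*w - 2
(∇×F)₂ = ∂F₁/∂w − ∂F₃/∂u = 0
(∇×F)₃ = ∂F₂/∂u − ∂F₁/∂v = 3*w^2
∇×F = (-6*u*w - 2, 0, 3*w^2)
At (-1, 3, 1): (4, 0, 3).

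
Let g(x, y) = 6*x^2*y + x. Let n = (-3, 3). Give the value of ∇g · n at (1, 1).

∂g/∂x = 12*x*y + 1
∂g/∂y = 6*x^2
∇g at (1, 1) = (13, 6)
∇g · n = (13)(-3) + (6)(3) = -21

-21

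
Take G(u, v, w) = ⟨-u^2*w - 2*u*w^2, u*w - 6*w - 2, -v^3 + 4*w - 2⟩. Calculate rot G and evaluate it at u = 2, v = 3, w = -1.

(∇×G)₁ = ∂G₃/∂v − ∂G₂/∂w = -u - 3*v^2 + 6
(∇×G)₂ = ∂G₁/∂w − ∂G₃/∂u = -u^2 - 4*u*w
(∇×G)₃ = ∂G₂/∂u − ∂G₁/∂v = w
∇×G = (-u - 3*v^2 + 6, -u^2 - 4*u*w, w)
At (2, 3, -1): (-23, 4, -1).

(-23, 4, -1)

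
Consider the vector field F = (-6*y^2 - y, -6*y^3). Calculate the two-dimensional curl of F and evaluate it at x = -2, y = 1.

∂F₂/∂x = 0
∂F₁/∂y = -12*y - 1
Scalar curl = 12*y + 1
At (-2, 1): 13.

13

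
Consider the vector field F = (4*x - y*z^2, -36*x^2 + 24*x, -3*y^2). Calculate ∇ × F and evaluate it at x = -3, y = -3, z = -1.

(∇×F)₁ = ∂F₃/∂y − ∂F₂/∂z = -6*y
(∇×F)₂ = ∂F₁/∂z − ∂F₃/∂x = -2*y*z
(∇×F)₃ = ∂F₂/∂x − ∂F₁/∂y = -72*x + z^2 + 24
∇×F = (-6*y, -2*y*z, -72*x + z^2 + 24)
At (-3, -3, -1): (18, -6, 241).

(18, -6, 241)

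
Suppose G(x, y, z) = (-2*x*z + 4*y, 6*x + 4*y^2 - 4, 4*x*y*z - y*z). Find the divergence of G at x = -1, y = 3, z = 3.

3

∂G₁/∂x = -2*z
∂G₂/∂y = 8*y
∂G₃/∂z = 4*x*y - y
∇·G = 4*x*y + 7*y - 2*z
At (-1, 3, 3): 3.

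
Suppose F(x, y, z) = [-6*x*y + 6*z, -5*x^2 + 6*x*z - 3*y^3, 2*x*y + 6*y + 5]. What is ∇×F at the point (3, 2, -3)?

(∇×F)₁ = ∂F₃/∂y − ∂F₂/∂z = -4*x + 6
(∇×F)₂ = ∂F₁/∂z − ∂F₃/∂x = -2*y + 6
(∇×F)₃ = ∂F₂/∂x − ∂F₁/∂y = -4*x + 6*z
∇×F = (-4*x + 6, -2*y + 6, -4*x + 6*z)
At (3, 2, -3): (-6, 2, -30).

(-6, 2, -30)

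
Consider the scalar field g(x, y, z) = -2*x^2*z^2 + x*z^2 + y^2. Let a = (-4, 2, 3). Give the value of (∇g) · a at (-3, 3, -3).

-78

∂g/∂x = -4*x*z^2 + z^2
∂g/∂y = 2*y
∂g/∂z = -4*x^2*z + 2*x*z
∇g at (-3, 3, -3) = (117, 6, 126)
∇g · a = (117)(-4) + (6)(2) + (126)(3) = -78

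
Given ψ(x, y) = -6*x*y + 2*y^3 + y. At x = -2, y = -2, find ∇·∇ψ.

∂²ψ/∂x² = 0
∂²ψ/∂y² = 12*y
∇²ψ = 12*y
At (-2, -2): -24.

-24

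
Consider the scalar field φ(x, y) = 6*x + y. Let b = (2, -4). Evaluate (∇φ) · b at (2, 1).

∂φ/∂x = 6
∂φ/∂y = 1
∇φ at (2, 1) = (6, 1)
∇φ · b = (6)(2) + (1)(-4) = 8

8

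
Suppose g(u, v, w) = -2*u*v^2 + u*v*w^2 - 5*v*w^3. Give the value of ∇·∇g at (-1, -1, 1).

∂²g/∂u² = 0
∂²g/∂v² = -4*u
∂²g/∂w² = 2*v*(u - 15*w)
∇²g = 2*u*v - 4*u - 30*v*w
At (-1, -1, 1): 36.

36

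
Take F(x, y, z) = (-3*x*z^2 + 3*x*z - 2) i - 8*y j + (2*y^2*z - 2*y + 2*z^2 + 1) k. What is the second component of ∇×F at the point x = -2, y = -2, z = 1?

(∇×F)_2 = ∂F₁/∂z − ∂F₃/∂x
= -6*x*z + 3*x − (0)
= -6*x*z + 3*x
At (-2, -2, 1): 6.

6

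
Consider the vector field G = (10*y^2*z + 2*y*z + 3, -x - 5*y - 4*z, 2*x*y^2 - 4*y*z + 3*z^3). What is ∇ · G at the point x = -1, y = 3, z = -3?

64

∂G₁/∂x = 0
∂G₂/∂y = -5
∂G₃/∂z = -4*y + 9*z^2
∇·G = -4*y + 9*z^2 - 5
At (-1, 3, -3): 64.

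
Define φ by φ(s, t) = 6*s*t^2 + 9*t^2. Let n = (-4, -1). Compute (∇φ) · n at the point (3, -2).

12

∂φ/∂s = 6*t^2
∂φ/∂t = 12*s*t + 18*t
∇φ at (3, -2) = (24, -108)
∇φ · n = (24)(-4) + (-108)(-1) = 12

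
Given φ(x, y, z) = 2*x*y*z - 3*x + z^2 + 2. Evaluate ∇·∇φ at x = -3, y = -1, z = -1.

∂²φ/∂x² = 0
∂²φ/∂y² = 0
∂²φ/∂z² = 2
∇²φ = 2
At (-3, -1, -1): 2.

2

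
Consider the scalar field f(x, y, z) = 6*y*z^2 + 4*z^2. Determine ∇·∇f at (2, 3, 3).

44

∂²f/∂x² = 0
∂²f/∂y² = 0
∂²f/∂z² = 4*(3*y + 2)
∇²f = 12*y + 8
At (2, 3, 3): 44.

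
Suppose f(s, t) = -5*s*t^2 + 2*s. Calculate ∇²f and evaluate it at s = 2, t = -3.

-20

∂²f/∂s² = 0
∂²f/∂t² = -10*s
∇²f = -10*s
At (2, -3): -20.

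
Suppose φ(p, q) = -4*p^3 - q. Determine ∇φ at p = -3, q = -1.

(-108, -1)

∂φ/∂p = -12*p^2
∂φ/∂q = -1
∇φ = (-12*p^2, -1)
At (-3, -1): (-108, -1).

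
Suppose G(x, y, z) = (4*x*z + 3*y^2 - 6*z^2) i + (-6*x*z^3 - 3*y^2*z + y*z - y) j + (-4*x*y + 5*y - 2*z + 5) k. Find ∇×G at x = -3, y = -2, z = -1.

(-23, -8, 18)

(∇×G)₁ = ∂G₃/∂y − ∂G₂/∂z = 18*x*z^2 - 4*x + 3*y^2 - y + 5
(∇×G)₂ = ∂G₁/∂z − ∂G₃/∂x = 4*x + 4*y - 12*z
(∇×G)₃ = ∂G₂/∂x − ∂G₁/∂y = -6*y - 6*z^3
∇×G = (18*x*z^2 - 4*x + 3*y^2 - y + 5, 4*x + 4*y - 12*z, -6*y - 6*z^3)
At (-3, -2, -1): (-23, -8, 18).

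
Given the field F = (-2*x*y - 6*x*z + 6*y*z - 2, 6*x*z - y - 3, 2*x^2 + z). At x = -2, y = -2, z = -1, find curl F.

(12, 8, -4)

(∇×F)₁ = ∂F₃/∂y − ∂F₂/∂z = -6*x
(∇×F)₂ = ∂F₁/∂z − ∂F₃/∂x = -10*x + 6*y
(∇×F)₃ = ∂F₂/∂x − ∂F₁/∂y = 2*x
∇×F = (-6*x, -10*x + 6*y, 2*x)
At (-2, -2, -1): (12, 8, -4).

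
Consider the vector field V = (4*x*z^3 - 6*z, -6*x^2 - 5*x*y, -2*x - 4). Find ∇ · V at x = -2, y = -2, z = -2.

-22

∂V₁/∂x = 4*z^3
∂V₂/∂y = -5*x
∂V₃/∂z = 0
∇·V = -5*x + 4*z^3
At (-2, -2, -2): -22.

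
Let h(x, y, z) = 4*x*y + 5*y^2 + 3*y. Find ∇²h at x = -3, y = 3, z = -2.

∂²h/∂x² = 0
∂²h/∂y² = 10
∂²h/∂z² = 0
∇²h = 10
At (-3, 3, -2): 10.

10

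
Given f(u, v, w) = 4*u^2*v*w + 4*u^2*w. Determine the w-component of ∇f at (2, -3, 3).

-32

(∇f)_3 = ∂f/∂w = 4*u^2*v + 4*u^2
At (2, -3, 3): -32.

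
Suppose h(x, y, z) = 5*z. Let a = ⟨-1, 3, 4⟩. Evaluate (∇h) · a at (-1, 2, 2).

20

∂h/∂x = 0
∂h/∂y = 0
∂h/∂z = 5
∇h at (-1, 2, 2) = (0, 0, 5)
∇h · a = (0)(-1) + (0)(3) + (5)(4) = 20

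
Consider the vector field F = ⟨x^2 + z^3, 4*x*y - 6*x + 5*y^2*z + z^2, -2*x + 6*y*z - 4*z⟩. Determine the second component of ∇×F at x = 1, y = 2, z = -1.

(∇×F)_2 = ∂F₁/∂z − ∂F₃/∂x
= 3*z^2 − (-2)
= 3*z^2 + 2
At (1, 2, -1): 5.

5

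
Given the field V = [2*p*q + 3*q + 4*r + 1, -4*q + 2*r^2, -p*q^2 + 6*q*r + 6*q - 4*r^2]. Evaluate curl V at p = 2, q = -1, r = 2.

(∇×V)₁ = ∂V₃/∂q − ∂V₂/∂r = -2*p*q + 2*r + 6
(∇×V)₂ = ∂V₁/∂r − ∂V₃/∂p = q^2 + 4
(∇×V)₃ = ∂V₂/∂p − ∂V₁/∂q = -2*p - 3
∇×V = (-2*p*q + 2*r + 6, q^2 + 4, -2*p - 3)
At (2, -1, 2): (14, 5, -7).

(14, 5, -7)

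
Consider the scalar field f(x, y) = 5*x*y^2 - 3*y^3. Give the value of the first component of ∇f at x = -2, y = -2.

20

(∇f)_1 = ∂f/∂x = 5*y^2
At (-2, -2): 20.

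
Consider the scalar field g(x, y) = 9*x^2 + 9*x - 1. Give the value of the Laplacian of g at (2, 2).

18

∂²g/∂x² = 18
∂²g/∂y² = 0
∇²g = 18
At (2, 2): 18.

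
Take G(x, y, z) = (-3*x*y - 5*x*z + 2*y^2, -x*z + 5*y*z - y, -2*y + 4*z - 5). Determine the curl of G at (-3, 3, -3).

(∇×G)₁ = ∂G₃/∂y − ∂G₂/∂z = x - 5*y - 2
(∇×G)₂ = ∂G₁/∂z − ∂G₃/∂x = -5*x
(∇×G)₃ = ∂G₂/∂x − ∂G₁/∂y = 3*x - 4*y - z
∇×G = (x - 5*y - 2, -5*x, 3*x - 4*y - z)
At (-3, 3, -3): (-20, 15, -18).

(-20, 15, -18)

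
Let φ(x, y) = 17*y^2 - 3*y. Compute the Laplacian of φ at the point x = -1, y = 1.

34

∂²φ/∂x² = 0
∂²φ/∂y² = 34
∇²φ = 34
At (-1, 1): 34.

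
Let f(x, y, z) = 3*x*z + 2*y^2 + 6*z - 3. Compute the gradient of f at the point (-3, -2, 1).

(3, -8, -3)

∂f/∂x = 3*z
∂f/∂y = 4*y
∂f/∂z = 3*x + 6
∇f = (3*z, 4*y, 3*x + 6)
At (-3, -2, 1): (3, -8, -3).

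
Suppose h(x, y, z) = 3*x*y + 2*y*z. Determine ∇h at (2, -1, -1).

∂h/∂x = 3*y
∂h/∂y = 3*x + 2*z
∂h/∂z = 2*y
∇h = (3*y, 3*x + 2*z, 2*y)
At (2, -1, -1): (-3, 4, -2).

(-3, 4, -2)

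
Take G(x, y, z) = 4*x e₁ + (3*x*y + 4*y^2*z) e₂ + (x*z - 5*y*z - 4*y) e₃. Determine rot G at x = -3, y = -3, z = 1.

(∇×G)₁ = ∂G₃/∂y − ∂G₂/∂z = -4*y^2 - 5*z - 4
(∇×G)₂ = ∂G₁/∂z − ∂G₃/∂x = -z
(∇×G)₃ = ∂G₂/∂x − ∂G₁/∂y = 3*y
∇×G = (-4*y^2 - 5*z - 4, -z, 3*y)
At (-3, -3, 1): (-45, -1, -9).

(-45, -1, -9)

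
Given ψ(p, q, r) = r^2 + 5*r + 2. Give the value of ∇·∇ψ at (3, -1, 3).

2

∂²ψ/∂p² = 0
∂²ψ/∂q² = 0
∂²ψ/∂r² = 2
∇²ψ = 2
At (3, -1, 3): 2.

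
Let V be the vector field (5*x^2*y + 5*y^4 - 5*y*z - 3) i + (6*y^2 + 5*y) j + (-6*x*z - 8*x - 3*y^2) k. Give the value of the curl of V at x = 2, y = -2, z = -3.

(∇×V)₁ = ∂V₃/∂y − ∂V₂/∂z = -6*y
(∇×V)₂ = ∂V₁/∂z − ∂V₃/∂x = -5*y + 6*z + 8
(∇×V)₃ = ∂V₂/∂x − ∂V₁/∂y = -5*x^2 - 20*y^3 + 5*z
∇×V = (-6*y, -5*y + 6*z + 8, -5*x^2 - 20*y^3 + 5*z)
At (2, -2, -3): (12, 0, 125).

(12, 0, 125)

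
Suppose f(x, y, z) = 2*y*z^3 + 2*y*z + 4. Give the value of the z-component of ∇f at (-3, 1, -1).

8

(∇f)_3 = ∂f/∂z = 6*y*z^2 + 2*y
At (-3, 1, -1): 8.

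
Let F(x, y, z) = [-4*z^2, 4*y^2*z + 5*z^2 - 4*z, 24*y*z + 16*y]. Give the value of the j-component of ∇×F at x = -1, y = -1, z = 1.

(∇×F)_2 = ∂F₁/∂z − ∂F₃/∂x
= -8*z − (0)
= -8*z
At (-1, -1, 1): -8.

-8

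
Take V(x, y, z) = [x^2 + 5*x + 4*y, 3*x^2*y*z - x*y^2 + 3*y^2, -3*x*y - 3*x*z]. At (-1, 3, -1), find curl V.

(-6, 6, 5)

(∇×V)₁ = ∂V₃/∂y − ∂V₂/∂z = -3*x^2*y - 3*x
(∇×V)₂ = ∂V₁/∂z − ∂V₃/∂x = 3*y + 3*z
(∇×V)₃ = ∂V₂/∂x − ∂V₁/∂y = 6*x*y*z - y^2 - 4
∇×V = (-3*x^2*y - 3*x, 3*y + 3*z, 6*x*y*z - y^2 - 4)
At (-1, 3, -1): (-6, 6, 5).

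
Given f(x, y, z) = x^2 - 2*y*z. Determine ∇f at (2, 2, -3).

(4, 6, -4)

∂f/∂x = 2*x
∂f/∂y = -2*z
∂f/∂z = -2*y
∇f = (2*x, -2*z, -2*y)
At (2, 2, -3): (4, 6, -4).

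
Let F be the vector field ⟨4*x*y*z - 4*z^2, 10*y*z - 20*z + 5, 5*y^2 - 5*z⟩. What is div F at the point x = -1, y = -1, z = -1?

∂F₁/∂x = 4*y*z
∂F₂/∂y = 10*z
∂F₃/∂z = -5
∇·F = 4*y*z + 10*z - 5
At (-1, -1, -1): -11.

-11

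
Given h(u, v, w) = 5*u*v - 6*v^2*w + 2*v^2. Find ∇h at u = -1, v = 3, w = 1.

∂h/∂u = 5*v
∂h/∂v = 5*u - 12*v*w + 4*v
∂h/∂w = -6*v^2
∇h = (5*v, 5*u - 12*v*w + 4*v, -6*v^2)
At (-1, 3, 1): (15, -29, -54).

(15, -29, -54)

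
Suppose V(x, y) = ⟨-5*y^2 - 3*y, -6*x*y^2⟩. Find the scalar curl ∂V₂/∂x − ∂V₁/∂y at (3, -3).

∂V₂/∂x = -6*y^2
∂V₁/∂y = -10*y - 3
Scalar curl = -6*y^2 + 10*y + 3
At (3, -3): -81.

-81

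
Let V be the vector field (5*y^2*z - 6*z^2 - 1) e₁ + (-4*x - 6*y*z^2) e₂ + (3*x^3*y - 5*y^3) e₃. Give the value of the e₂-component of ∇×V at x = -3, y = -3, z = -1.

(∇×V)_2 = ∂V₁/∂z − ∂V₃/∂x
= 5*y^2 - 12*z − (9*x^2*y)
= -9*x^2*y + 5*y^2 - 12*z
At (-3, -3, -1): 300.

300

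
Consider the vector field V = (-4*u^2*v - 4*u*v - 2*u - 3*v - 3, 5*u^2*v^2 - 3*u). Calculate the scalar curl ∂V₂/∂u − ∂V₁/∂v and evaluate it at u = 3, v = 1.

∂V₂/∂u = 10*u*v^2 - 3
∂V₁/∂v = -4*u^2 - 4*u - 3
Scalar curl = 4*u^2 + 10*u*v^2 + 4*u
At (3, 1): 78.

78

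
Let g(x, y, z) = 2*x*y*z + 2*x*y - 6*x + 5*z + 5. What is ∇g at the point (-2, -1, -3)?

∂g/∂x = 2*y*z + 2*y - 6
∂g/∂y = 2*x*z + 2*x
∂g/∂z = 2*x*y + 5
∇g = (2*y*z + 2*y - 6, 2*x*z + 2*x, 2*x*y + 5)
At (-2, -1, -3): (-2, 8, 9).

(-2, 8, 9)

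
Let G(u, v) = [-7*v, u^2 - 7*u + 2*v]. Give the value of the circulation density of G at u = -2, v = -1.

-4

∂G₂/∂u = 2*u - 7
∂G₁/∂v = -7
Scalar curl = 2*u
At (-2, -1): -4.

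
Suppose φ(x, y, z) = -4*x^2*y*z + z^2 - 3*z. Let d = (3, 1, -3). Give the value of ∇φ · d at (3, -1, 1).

∂φ/∂x = -8*x*y*z
∂φ/∂y = -4*x^2*z
∂φ/∂z = -4*x^2*y + 2*z - 3
∇φ at (3, -1, 1) = (24, -36, 35)
∇φ · d = (24)(3) + (-36)(1) + (35)(-3) = -69

-69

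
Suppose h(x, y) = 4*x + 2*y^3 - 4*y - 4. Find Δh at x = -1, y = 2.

∂²h/∂x² = 0
∂²h/∂y² = 12*y
∇²h = 12*y
At (-1, 2): 24.

24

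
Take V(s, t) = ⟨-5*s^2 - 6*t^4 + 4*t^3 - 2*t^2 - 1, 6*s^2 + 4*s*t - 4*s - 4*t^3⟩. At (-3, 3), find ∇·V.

∂V₁/∂s = -10*s
∂V₂/∂t = 4*s - 12*t^2
∇·V = -6*s - 12*t^2
At (-3, 3): -90.

-90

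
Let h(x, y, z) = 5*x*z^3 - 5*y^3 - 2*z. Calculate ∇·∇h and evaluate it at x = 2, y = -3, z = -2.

-30

∂²h/∂x² = 0
∂²h/∂y² = -30*y
∂²h/∂z² = 30*x*z
∇²h = 30*x*z - 30*y
At (2, -3, -2): -30.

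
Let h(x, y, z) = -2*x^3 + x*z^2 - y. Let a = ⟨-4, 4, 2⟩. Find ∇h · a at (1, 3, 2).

∂h/∂x = -6*x^2 + z^2
∂h/∂y = -1
∂h/∂z = 2*x*z
∇h at (1, 3, 2) = (-2, -1, 4)
∇h · a = (-2)(-4) + (-1)(4) + (4)(2) = 12

12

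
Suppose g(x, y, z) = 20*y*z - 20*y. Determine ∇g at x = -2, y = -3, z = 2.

∂g/∂x = 0
∂g/∂y = 20*z - 20
∂g/∂z = 20*y
∇g = (0, 20*z - 20, 20*y)
At (-2, -3, 2): (0, 20, -60).

(0, 20, -60)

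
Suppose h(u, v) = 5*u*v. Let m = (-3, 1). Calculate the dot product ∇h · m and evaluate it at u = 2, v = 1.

∂h/∂u = 5*v
∂h/∂v = 5*u
∇h at (2, 1) = (5, 10)
∇h · m = (5)(-3) + (10)(1) = -5

-5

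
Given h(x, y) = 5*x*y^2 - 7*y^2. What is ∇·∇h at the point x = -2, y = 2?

-34

∂²h/∂x² = 0
∂²h/∂y² = 2*(5*x - 7)
∇²h = 10*x - 14
At (-2, 2): -34.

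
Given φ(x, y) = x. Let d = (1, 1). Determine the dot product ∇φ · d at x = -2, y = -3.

1

∂φ/∂x = 1
∂φ/∂y = 0
∇φ at (-2, -3) = (1, 0)
∇φ · d = (1)(1) + (0)(1) = 1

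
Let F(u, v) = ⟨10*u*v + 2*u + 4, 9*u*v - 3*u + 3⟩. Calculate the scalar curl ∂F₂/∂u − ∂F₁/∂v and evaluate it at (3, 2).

-15

∂F₂/∂u = 9*v - 3
∂F₁/∂v = 10*u
Scalar curl = -10*u + 9*v - 3
At (3, 2): -15.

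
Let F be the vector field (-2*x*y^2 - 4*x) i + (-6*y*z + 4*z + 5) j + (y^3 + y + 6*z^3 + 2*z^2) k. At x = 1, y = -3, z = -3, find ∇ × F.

(∇×F)₁ = ∂F₃/∂y − ∂F₂/∂z = 3*y^2 + 6*y - 3
(∇×F)₂ = ∂F₁/∂z − ∂F₃/∂x = 0
(∇×F)₃ = ∂F₂/∂x − ∂F₁/∂y = 4*x*y
∇×F = (3*y^2 + 6*y - 3, 0, 4*x*y)
At (1, -3, -3): (6, 0, -12).

(6, 0, -12)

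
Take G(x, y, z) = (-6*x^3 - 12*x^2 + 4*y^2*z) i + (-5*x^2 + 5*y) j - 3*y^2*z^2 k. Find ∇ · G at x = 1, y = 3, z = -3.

125

∂G₁/∂x = -18*x^2 - 24*x
∂G₂/∂y = 5
∂G₃/∂z = -6*y^2*z
∇·G = -18*x^2 - 24*x - 6*y^2*z + 5
At (1, 3, -3): 125.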